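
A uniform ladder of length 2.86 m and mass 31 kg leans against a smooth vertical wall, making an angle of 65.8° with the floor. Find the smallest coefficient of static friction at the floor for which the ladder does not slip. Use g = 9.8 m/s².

Take moments about the foot of the ladder.
Ladder weight 31×9.8 = 303.8 N acts at 1.43 m along the ladder; its horizontal arm is 1.43·cos65.8° = 0.5862 m → τ = 178.1 N·m clockwise.
Wall normal N acts horizontally at the top; its moment arm is the height L sinθ = 2.86·sin65.8° = 2.609 m, counterclockwise.
Setting net torque to zero: N × 2.609 = 178.1 → N = 68.26 N.
ΣFx = 0 ⇒ f = N_wall = 68.26 N. ΣFy = 0 ⇒ N_floor = 303.8 N.
μ_min = f / N_floor = 68.26 / 303.8 = 0.225.

μ_min ≈ 0.225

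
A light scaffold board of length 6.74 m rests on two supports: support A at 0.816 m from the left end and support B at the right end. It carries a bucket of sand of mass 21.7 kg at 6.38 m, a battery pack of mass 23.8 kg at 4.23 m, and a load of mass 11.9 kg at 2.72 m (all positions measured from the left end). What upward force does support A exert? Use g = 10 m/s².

R_A ≈ 195 N

Sum moments about support B (its reaction then has zero moment arm).
Bucket of sand: 21.7 × 10 = 217 N down at 6.38 m → arm 0.36 m, τ = 217 × 0.36 = 78.12 N·m counterclockwise.
Battery pack: 23.8 × 10 = 238 N down at 4.23 m → arm 2.51 m, τ = 238 × 2.51 = 597.4 N·m counterclockwise.
Load: 11.9 × 10 = 119 N down at 2.72 m → arm 4.02 m, τ = 119 × 4.02 = 478.4 N·m counterclockwise.
Net load moment about support B = 1154 N·m counterclockwise.
Reaction R at support A is upward at 0.816 m, arm 5.924 m → moment R × 5.924 clockwise.
Balancing moments: R × 5.924 = 1154, giving R = 195 N.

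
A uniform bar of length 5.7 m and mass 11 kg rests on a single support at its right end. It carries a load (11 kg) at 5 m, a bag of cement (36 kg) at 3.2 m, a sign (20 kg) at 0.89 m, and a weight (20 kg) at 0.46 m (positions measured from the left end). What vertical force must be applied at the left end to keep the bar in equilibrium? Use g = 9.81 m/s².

F ≈ 568 N

Sum moments about the right end (the unknown pivot reaction has zero arm there).
Beam weight: 11 × 9.81 = 107.9 N down at 2.85 m → arm 2.85 m, τ = 107.9 × 2.85 = 307.5 N·m counterclockwise.
Load: 11 × 9.81 = 107.9 N down at 5 m → arm 0.7 m, τ = 107.9 × 0.7 = 75.53 N·m counterclockwise.
Bag of cement: 36 × 9.81 = 353.2 N down at 3.2 m → arm 2.5 m, τ = 353.2 × 2.5 = 883 N·m counterclockwise.
Sign: 20 × 9.81 = 196.2 N down at 0.89 m → arm 4.81 m, τ = 196.2 × 4.81 = 943.7 N·m counterclockwise.
Weight: 20 × 9.81 = 196.2 N down at 0.46 m → arm 5.24 m, τ = 196.2 × 5.24 = 1028 N·m counterclockwise.
Net moment of the loads = 3238 N·m counterclockwise.
The upward force F acts at the left end, arm 5.7 m, giving F × 5.7 clockwise.
Setting net torque to zero: F × 5.7 = 3238 → F = 3238 / 5.7 = 568 N.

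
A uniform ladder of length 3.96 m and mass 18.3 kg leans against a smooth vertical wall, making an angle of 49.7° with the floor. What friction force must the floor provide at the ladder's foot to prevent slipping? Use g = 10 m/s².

Sum moments about the foot of the ladder (the floor normal and friction both act there and drop out).
Ladder weight 18.3×10 = 183 N acts at 1.98 m along the ladder; its horizontal arm is 1.98·cos49.7° = 1.281 m → τ = 234.4 N·m clockwise.
Wall normal N acts horizontally at the top; its moment arm is the height L sinθ = 3.96·sin49.7° = 3.02 m, counterclockwise.
Στ = 0 ⇒ N × 3.02 = 234.4 ⇒ N = 77.6 N.
ΣFx = 0: friction at the foot balances the wall's push, so f = N_wall = 77.6 N.

f ≈ 77.6 N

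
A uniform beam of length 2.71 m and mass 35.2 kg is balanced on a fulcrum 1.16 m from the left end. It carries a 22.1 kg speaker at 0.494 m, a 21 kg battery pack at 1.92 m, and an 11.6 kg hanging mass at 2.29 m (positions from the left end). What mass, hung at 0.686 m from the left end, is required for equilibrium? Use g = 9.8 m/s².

Take moments about the fulcrum (at 1.16 m from the left end).
Beam weight: 35.2 × 9.8 = 345 N down at 1.355 m → arm 0.195 m, τ = 345 × 0.195 = 67.28 N·m clockwise.
Speaker: 22.1 × 9.8 = 216.6 N down at 0.494 m → arm 0.666 m, τ = 216.6 × 0.666 = 144.3 N·m counterclockwise.
Battery pack: 21 × 9.8 = 205.8 N down at 1.92 m → arm 0.76 m, τ = 205.8 × 0.76 = 156.4 N·m clockwise.
Hanging mass: 11.6 × 9.8 = 113.7 N down at 2.29 m → arm 1.13 m, τ = 113.7 × 1.13 = 128.5 N·m clockwise.
Net moment of known loads = 207.9 N·m clockwise.
An unknown mass m at 0.686 m has arm 0.474 m; its moment is m·g·0.474 counterclockwise.
For rotational equilibrium, m × 9.8 × 0.474 = 207.9, so m = 207.9 / (9.8 × 0.474) = 44.8 kg.

m ≈ 44.8 kg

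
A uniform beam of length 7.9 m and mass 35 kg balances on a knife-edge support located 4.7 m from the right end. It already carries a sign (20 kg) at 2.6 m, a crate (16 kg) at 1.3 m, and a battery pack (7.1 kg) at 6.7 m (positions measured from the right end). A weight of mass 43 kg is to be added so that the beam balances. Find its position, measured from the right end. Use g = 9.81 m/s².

x ≈ 7.22 m from the right end

Taking torques about the knife-edge support (at 4.7 m from the right end):
Beam weight: 35 × 9.81 = 343.4 N down at 3.95 m → arm 0.75 m, τ = 343.4 × 0.75 = 257.5 N·m clockwise.
Sign: 20 × 9.81 = 196.2 N down at 2.6 m → arm 2.1 m, τ = 196.2 × 2.1 = 412 N·m clockwise.
Crate: 16 × 9.81 = 157 N down at 1.3 m → arm 3.4 m, τ = 157 × 3.4 = 533.8 N·m clockwise.
Battery pack: 7.1 × 9.81 = 69.65 N down at 6.7 m → arm 2 m, τ = 69.65 × 2 = 139.3 N·m counterclockwise.
Net moment of existing loads = 1064 N·m clockwise.
The weight weighs 43 × 9.81 = 421.8 N and must supply an equal counterclockwise moment, so its lever arm about the knife-edge support is 1064 / 421.8 = 2.52 m.
That puts it at 4.7 + 2.52 = 7.22 m from the right end.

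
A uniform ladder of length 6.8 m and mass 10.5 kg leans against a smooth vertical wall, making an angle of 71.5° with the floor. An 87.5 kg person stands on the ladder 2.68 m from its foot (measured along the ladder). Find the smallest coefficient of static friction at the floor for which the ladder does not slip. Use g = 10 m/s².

μ_min ≈ 0.136

Choose the foot of the ladder as the axis so the floor normal and friction both act there and drop out.
Ladder weight 10.5×10 = 105 N acts at 3.4 m along the ladder; its horizontal arm is 3.4·cos71.5° = 1.079 m → τ = 113.3 N·m clockwise.
Person: 87.5×10 = 875 N at 2.68 m → arm 0.8504 m → τ = 744.1 N·m clockwise.
Wall normal N acts horizontally at the top; its moment arm is the height L sinθ = 6.8·sin71.5° = 6.449 m, counterclockwise.
Στ = 0 ⇒ N × 6.449 = 857.4 ⇒ N = 133 N.
ΣFx = 0 ⇒ f = N_wall = 133 N. ΣFy = 0 ⇒ N_floor = 980 N.
μ_min = f / N_floor = 133 / 980 = 0.136.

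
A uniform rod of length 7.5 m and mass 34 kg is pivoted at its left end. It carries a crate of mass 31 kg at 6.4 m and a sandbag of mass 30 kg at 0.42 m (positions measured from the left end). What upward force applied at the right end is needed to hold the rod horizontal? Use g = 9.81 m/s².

F ≈ 443 N

Sum moments about the left end (the unknown pivot reaction has zero arm there).
Beam weight: 34 × 9.81 = 333.5 N down at 3.75 m → arm 3.75 m, τ = 333.5 × 3.75 = 1251 N·m clockwise.
Crate: 31 × 9.81 = 304.1 N down at 6.4 m → arm 6.4 m, τ = 304.1 × 6.4 = 1946 N·m clockwise.
Sandbag: 30 × 9.81 = 294.3 N down at 0.42 m → arm 0.42 m, τ = 294.3 × 0.42 = 123.6 N·m clockwise.
Net moment of the loads = 3321 N·m clockwise.
The upward force F acts at the right end, arm 7.5 m, giving F × 7.5 counterclockwise.
Balancing moments: F × 7.5 = 3321, giving F = 3321 / 7.5 = 443 N.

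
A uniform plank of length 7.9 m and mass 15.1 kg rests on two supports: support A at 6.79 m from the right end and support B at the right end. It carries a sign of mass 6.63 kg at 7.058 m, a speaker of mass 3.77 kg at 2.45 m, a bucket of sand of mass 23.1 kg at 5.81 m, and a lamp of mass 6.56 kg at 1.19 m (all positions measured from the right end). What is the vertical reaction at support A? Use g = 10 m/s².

Taking torques about support B:
Beam weight: 15.1 × 10 = 151 N down at 3.95 m → arm 3.95 m, τ = 151 × 3.95 = 596.5 N·m counterclockwise.
Sign: 6.63 × 10 = 66.3 N down at 7.058 m → arm 7.058 m, τ = 66.3 × 7.058 = 467.9 N·m counterclockwise.
Speaker: 3.77 × 10 = 37.7 N down at 2.45 m → arm 2.45 m, τ = 37.7 × 2.45 = 92.37 N·m counterclockwise.
Bucket of sand: 23.1 × 10 = 231 N down at 5.81 m → arm 5.81 m, τ = 231 × 5.81 = 1342 N·m counterclockwise.
Lamp: 6.56 × 10 = 65.6 N down at 1.19 m → arm 1.19 m, τ = 65.6 × 1.19 = 78.06 N·m counterclockwise.
Net load moment about support B = 2577 N·m counterclockwise.
Reaction R at support A is upward at 6.79 m, arm 6.79 m → moment R × 6.79 clockwise.
Balancing moments: R × 6.79 = 2577, giving R = 380 N.

R_A ≈ 380 N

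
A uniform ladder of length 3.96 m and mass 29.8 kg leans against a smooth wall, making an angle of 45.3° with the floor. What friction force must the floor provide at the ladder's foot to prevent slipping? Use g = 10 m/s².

Take moments about the foot of the ladder.
Ladder weight 29.8×10 = 298 N acts at 1.98 m along the ladder; its horizontal arm is 1.98·cos45.3° = 1.393 m → τ = 415.1 N·m clockwise.
Wall normal N acts horizontally at the top; its moment arm is the height L sinθ = 3.96·sin45.3° = 2.815 m, counterclockwise.
Στ = 0 ⇒ N × 2.815 = 415.1 ⇒ N = 147 N.
ΣFx = 0: friction at the foot balances the wall's push, so f = N_wall = 147 N.

f ≈ 147 N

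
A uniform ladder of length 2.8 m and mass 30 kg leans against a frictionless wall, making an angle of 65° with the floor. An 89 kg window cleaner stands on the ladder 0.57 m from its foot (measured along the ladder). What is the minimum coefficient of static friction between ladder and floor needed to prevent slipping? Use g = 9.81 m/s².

Choose the foot of the ladder as the axis so the floor normal and friction both act there and drop out.
Ladder weight 30×9.81 = 294.3 N acts at 1.4 m along the ladder; its horizontal arm is 1.4·cos65° = 0.5917 m → τ = 174.1 N·m clockwise.
Window cleaner: 89×9.81 = 873.1 N at 0.57 m → arm 0.2409 m → τ = 210.3 N·m clockwise.
Wall normal N acts horizontally at the top; its moment arm is the height L sinθ = 2.8·sin65° = 2.538 m, counterclockwise.
Balancing moments: N × 2.538 = 384.4, giving N = 151.5 N.
ΣFx = 0 ⇒ f = N_wall = 151.5 N. ΣFy = 0 ⇒ N_floor = 1167 N.
μ_min = f / N_floor = 151.5 / 1167 = 0.13.

μ_min ≈ 0.13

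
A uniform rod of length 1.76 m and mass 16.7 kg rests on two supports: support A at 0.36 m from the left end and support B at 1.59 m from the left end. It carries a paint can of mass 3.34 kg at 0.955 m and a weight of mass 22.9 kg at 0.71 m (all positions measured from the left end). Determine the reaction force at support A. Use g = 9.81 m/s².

R_A ≈ 272 N

Choose support B as the axis so its reaction then has zero moment arm.
Beam weight: 16.7 × 9.81 = 163.8 N down at 0.88 m → arm 0.71 m, τ = 163.8 × 0.71 = 116.3 N·m counterclockwise.
Paint can: 3.34 × 9.81 = 32.77 N down at 0.955 m → arm 0.635 m, τ = 32.77 × 0.635 = 20.81 N·m counterclockwise.
Weight: 22.9 × 9.81 = 224.6 N down at 0.71 m → arm 0.88 m, τ = 224.6 × 0.88 = 197.6 N·m counterclockwise.
Net load moment about support B = 334.7 N·m counterclockwise.
Reaction R at support A is upward at 0.36 m, arm 1.23 m → moment R × 1.23 clockwise.
Balancing moments: R × 1.23 = 334.7, giving R = 272 N.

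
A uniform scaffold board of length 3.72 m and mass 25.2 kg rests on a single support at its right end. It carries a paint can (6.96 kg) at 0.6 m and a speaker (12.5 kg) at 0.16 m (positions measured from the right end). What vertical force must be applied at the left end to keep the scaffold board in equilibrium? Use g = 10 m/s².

F ≈ 143 N

Take moments about the right end.
Beam weight: 25.2 × 10 = 252 N down at 1.86 m → arm 1.86 m, τ = 252 × 1.86 = 468.7 N·m counterclockwise.
Paint can: 6.96 × 10 = 69.6 N down at 0.6 m → arm 0.6 m, τ = 69.6 × 0.6 = 41.76 N·m counterclockwise.
Speaker: 12.5 × 10 = 125 N down at 0.16 m → arm 0.16 m, τ = 125 × 0.16 = 20 N·m counterclockwise.
Net moment of the loads = 530.5 N·m counterclockwise.
The upward force F acts at the left end, arm 3.72 m, giving F × 3.72 clockwise.
Setting net torque to zero: F × 3.72 = 530.5 → F = 530.5 / 3.72 = 143 N.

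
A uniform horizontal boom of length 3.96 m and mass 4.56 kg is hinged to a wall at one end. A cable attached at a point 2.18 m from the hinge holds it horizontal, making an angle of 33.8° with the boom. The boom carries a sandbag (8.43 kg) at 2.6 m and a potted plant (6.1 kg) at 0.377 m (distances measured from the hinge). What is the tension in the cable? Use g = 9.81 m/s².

Sum moments about the hinge (the unknown hinge reaction has zero arm there).
Beam weight: 4.56 × 9.81 = 44.73 N down at 1.98 m → arm 1.98 m, τ = 44.73 × 1.98 = 88.57 N·m clockwise.
Sandbag: 8.43 × 9.81 = 82.7 N down at 2.6 m → arm 2.6 m, τ = 82.7 × 2.6 = 215 N·m clockwise.
Potted plant: 6.1 × 9.81 = 59.84 N down at 0.377 m → arm 0.377 m, τ = 59.84 × 0.377 = 22.56 N·m clockwise.
Total clockwise load moment = 326.1 N·m.
The cable tension T acts at 2.18 m; only its component perpendicular to the boom, T sinθ, produces torque. sin 33.8° = 0.5563.
Setting net torque to zero: T × 2.18 × 0.5563 = 326.1 → T = 326.1 / 1.213 = 269 N.

T ≈ 269 N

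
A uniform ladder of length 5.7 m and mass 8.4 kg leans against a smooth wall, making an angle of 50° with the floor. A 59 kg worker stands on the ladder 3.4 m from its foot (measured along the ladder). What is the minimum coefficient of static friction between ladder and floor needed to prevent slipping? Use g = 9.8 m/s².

μ_min ≈ 0.49

Take moments about the foot of the ladder.
Ladder weight 8.4×9.8 = 82.32 N acts at 2.85 m along the ladder; its horizontal arm is 2.85·cos50° = 1.832 m → τ = 150.8 N·m clockwise.
Worker: 59×9.8 = 578.2 N at 3.4 m → arm 2.185 m → τ = 1263 N·m clockwise.
Wall normal N acts horizontally at the top; its moment arm is the height L sinθ = 5.7·sin50° = 4.366 m, counterclockwise.
Balancing moments: N × 4.366 = 1414, giving N = 323.9 N.
ΣFx = 0 ⇒ f = N_wall = 323.9 N. ΣFy = 0 ⇒ N_floor = 660.5 N.
μ_min = f / N_floor = 323.9 / 660.5 = 0.49.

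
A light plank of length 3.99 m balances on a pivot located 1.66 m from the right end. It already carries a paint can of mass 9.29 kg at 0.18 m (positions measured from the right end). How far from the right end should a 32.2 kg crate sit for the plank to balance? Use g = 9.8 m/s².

x ≈ 2.09 m from the right end

Choose the pivot (at 1.66 m from the right end) as the axis so the support reaction has zero arm there.
Paint can: 9.29 × 9.8 = 91.04 N down at 0.18 m → arm 1.48 m, τ = 91.04 × 1.48 = 134.7 N·m clockwise.
Net moment of existing loads = 134.7 N·m clockwise.
The crate weighs 32.2 × 9.8 = 315.6 N and must supply an equal counterclockwise moment, so its lever arm about the pivot is 134.7 / 315.6 = 0.427 m.
That puts it at 1.66 + 0.427 = 2.09 m from the right end.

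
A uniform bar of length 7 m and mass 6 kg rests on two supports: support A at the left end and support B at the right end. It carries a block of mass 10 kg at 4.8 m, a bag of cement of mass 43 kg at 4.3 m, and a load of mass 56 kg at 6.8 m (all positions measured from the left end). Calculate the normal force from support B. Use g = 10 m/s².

R_B ≈ 907 N

Choose support A as the axis so its reaction then has zero moment arm.
Beam weight: 6 × 10 = 60 N down at 3.5 m → arm 3.5 m, τ = 60 × 3.5 = 210 N·m clockwise.
Block: 10 × 10 = 100 N down at 4.8 m → arm 4.8 m, τ = 100 × 4.8 = 480 N·m clockwise.
Bag of cement: 43 × 10 = 430 N down at 4.3 m → arm 4.3 m, τ = 430 × 4.3 = 1849 N·m clockwise.
Load: 56 × 10 = 560 N down at 6.8 m → arm 6.8 m, τ = 560 × 6.8 = 3808 N·m clockwise.
Net load moment about support A = 6347 N·m clockwise.
Reaction R at support B is upward at 7 m, arm 7 m → moment R × 7 counterclockwise.
Στ = 0 ⇒ R × 7 = 6347 ⇒ R = 907 N.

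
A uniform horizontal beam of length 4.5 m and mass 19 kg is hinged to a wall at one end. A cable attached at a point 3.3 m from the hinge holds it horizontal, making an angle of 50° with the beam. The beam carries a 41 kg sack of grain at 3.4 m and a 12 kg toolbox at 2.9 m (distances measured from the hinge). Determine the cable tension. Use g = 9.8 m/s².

T ≈ 841 N

Take moments about the hinge.
Beam weight: 19 × 9.8 = 186.2 N down at 2.25 m → arm 2.25 m, τ = 186.2 × 2.25 = 418.9 N·m clockwise.
Sack of grain: 41 × 9.8 = 401.8 N down at 3.4 m → arm 3.4 m, τ = 401.8 × 3.4 = 1366 N·m clockwise.
Toolbox: 12 × 9.8 = 117.6 N down at 2.9 m → arm 2.9 m, τ = 117.6 × 2.9 = 341 N·m clockwise.
Total clockwise load moment = 2126 N·m.
The cable tension T acts at 3.3 m; only its component perpendicular to the beam, T sinθ, produces torque. sin 50° = 0.766.
For rotational equilibrium, T × 3.3 × 0.766 = 2126, so T = 2126 / 2.528 = 841 N.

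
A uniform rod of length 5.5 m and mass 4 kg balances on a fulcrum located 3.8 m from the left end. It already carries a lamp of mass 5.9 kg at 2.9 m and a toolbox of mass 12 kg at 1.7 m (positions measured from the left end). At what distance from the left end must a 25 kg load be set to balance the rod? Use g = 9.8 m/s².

Take moments about the fulcrum (at 3.8 m from the left end).
Beam weight: 4 × 9.8 = 39.2 N down at 2.75 m → arm 1.05 m, τ = 39.2 × 1.05 = 41.16 N·m counterclockwise.
Lamp: 5.9 × 9.8 = 57.82 N down at 2.9 m → arm 0.9 m, τ = 57.82 × 0.9 = 52.04 N·m counterclockwise.
Toolbox: 12 × 9.8 = 117.6 N down at 1.7 m → arm 2.1 m, τ = 117.6 × 2.1 = 247 N·m counterclockwise.
Net moment of existing loads = 340.2 N·m counterclockwise.
The load weighs 25 × 9.8 = 245 N and must supply an equal clockwise moment, so its lever arm about the fulcrum is 340.2 / 245 = 1.39 m.
That puts it at 3.8 + 1.39 = 5.19 m from the left end.

x ≈ 5.19 m from the left end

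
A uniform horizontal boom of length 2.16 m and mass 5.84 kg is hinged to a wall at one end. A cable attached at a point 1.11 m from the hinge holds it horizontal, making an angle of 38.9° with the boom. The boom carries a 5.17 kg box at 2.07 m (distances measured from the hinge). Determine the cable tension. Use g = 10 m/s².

Take moments about the hinge.
Beam weight: 5.84 × 10 = 58.4 N down at 1.08 m → arm 1.08 m, τ = 58.4 × 1.08 = 63.07 N·m clockwise.
Box: 5.17 × 10 = 51.7 N down at 2.07 m → arm 2.07 m, τ = 51.7 × 2.07 = 107 N·m clockwise.
Total clockwise load moment = 170.1 N·m.
The cable tension T acts at 1.11 m; only its component perpendicular to the boom, T sinθ, produces torque. sin 38.9° = 0.628.
Στ = 0 ⇒ T × 1.11 × 0.628 = 170.1 ⇒ T = 170.1 / 0.6971 = 244 N.

T ≈ 244 N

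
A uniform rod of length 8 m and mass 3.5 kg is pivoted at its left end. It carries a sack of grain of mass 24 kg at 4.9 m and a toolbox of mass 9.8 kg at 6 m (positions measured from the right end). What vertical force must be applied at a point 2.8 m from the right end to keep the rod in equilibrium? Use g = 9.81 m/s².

F ≈ 204 N

Take moments about the left end.
Beam weight: 3.5 × 9.81 = 34.34 N down at 4 m → arm 4 m, τ = 34.34 × 4 = 137.4 N·m clockwise.
Sack of grain: 24 × 9.81 = 235.4 N down at 4.9 m → arm 3.1 m, τ = 235.4 × 3.1 = 729.7 N·m clockwise.
Toolbox: 9.8 × 9.81 = 96.14 N down at 6 m → arm 2 m, τ = 96.14 × 2 = 192.3 N·m clockwise.
Net moment of the loads = 1059 N·m clockwise.
The upward force F acts at a point 2.8 m from the right end, arm 5.2 m, giving F × 5.2 counterclockwise.
Setting net torque to zero: F × 5.2 = 1059 → F = 1059 / 5.2 = 204 N.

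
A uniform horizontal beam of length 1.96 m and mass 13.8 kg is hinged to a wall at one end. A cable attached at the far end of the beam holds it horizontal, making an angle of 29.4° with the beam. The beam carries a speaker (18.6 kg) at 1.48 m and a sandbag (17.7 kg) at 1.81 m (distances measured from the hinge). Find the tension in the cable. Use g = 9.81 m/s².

About the hinge:
Beam weight: 13.8 × 9.81 = 135.4 N down at 0.98 m → arm 0.98 m, τ = 135.4 × 0.98 = 132.7 N·m clockwise.
Speaker: 18.6 × 9.81 = 182.5 N down at 1.48 m → arm 1.48 m, τ = 182.5 × 1.48 = 270.1 N·m clockwise.
Sandbag: 17.7 × 9.81 = 173.6 N down at 1.81 m → arm 1.81 m, τ = 173.6 × 1.81 = 314.2 N·m clockwise.
Total clockwise load moment = 717 N·m.
The cable tension T acts at 1.96 m; only its component perpendicular to the beam, T sinθ, produces torque. sin 29.4° = 0.4909.
For rotational equilibrium, T × 1.96 × 0.4909 = 717, so T = 717 / 0.9622 = 745 N.

T ≈ 745 N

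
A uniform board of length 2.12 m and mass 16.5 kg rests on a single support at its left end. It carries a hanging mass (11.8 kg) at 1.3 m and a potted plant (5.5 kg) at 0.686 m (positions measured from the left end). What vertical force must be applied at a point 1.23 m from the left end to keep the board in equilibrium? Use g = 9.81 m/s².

Sum moments about the left end (the unknown pivot reaction has zero arm there).
Beam weight: 16.5 × 9.81 = 161.9 N down at 1.06 m → arm 1.06 m, τ = 161.9 × 1.06 = 171.6 N·m clockwise.
Hanging mass: 11.8 × 9.81 = 115.8 N down at 1.3 m → arm 1.3 m, τ = 115.8 × 1.3 = 150.5 N·m clockwise.
Potted plant: 5.5 × 9.81 = 53.96 N down at 0.686 m → arm 0.686 m, τ = 53.96 × 0.686 = 37.02 N·m clockwise.
Net moment of the loads = 359.1 N·m clockwise.
The upward force F acts at a point 1.23 m from the left end, arm 1.23 m, giving F × 1.23 counterclockwise.
Balancing moments: F × 1.23 = 359.1, giving F = 359.1 / 1.23 = 292 N.

F ≈ 292 N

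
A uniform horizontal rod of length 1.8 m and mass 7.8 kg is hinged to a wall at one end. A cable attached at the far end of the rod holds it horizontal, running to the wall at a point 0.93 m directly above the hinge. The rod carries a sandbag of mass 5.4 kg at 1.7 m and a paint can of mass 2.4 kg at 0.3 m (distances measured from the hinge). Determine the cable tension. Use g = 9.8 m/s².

Take moments about the hinge.
Beam weight: 7.8 × 9.8 = 76.44 N down at 0.9 m → arm 0.9 m, τ = 76.44 × 0.9 = 68.8 N·m clockwise.
Sandbag: 5.4 × 9.8 = 52.92 N down at 1.7 m → arm 1.7 m, τ = 52.92 × 1.7 = 89.96 N·m clockwise.
Paint can: 2.4 × 9.8 = 23.52 N down at 0.3 m → arm 0.3 m, τ = 23.52 × 0.3 = 7.056 N·m clockwise.
Total clockwise load moment = 165.8 N·m.
The cable tension T acts at 1.8 m; only its component perpendicular to the rod, T sinθ, produces torque. sinθ = h/√(h²+d²) = 0.93/√(0.93²+1.8²) = 0.459.
Setting net torque to zero: T × 1.8 × 0.459 = 165.8 → T = 165.8 / 0.8262 = 201 N.

T ≈ 201 N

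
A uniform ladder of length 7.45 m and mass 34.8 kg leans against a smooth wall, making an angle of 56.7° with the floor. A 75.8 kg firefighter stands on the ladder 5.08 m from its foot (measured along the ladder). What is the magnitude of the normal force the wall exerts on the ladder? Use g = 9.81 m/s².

Taking torques about the foot of the ladder:
Ladder weight 34.8×9.81 = 341.4 N acts at 3.725 m along the ladder; its horizontal arm is 3.725·cos56.7° = 2.045 m → τ = 698.2 N·m clockwise.
Firefighter: 75.8×9.81 = 743.6 N at 5.08 m → arm 2.789 m → τ = 2074 N·m clockwise.
Wall normal N acts horizontally at the top; its moment arm is the height L sinθ = 7.45·sin56.7° = 6.227 m, counterclockwise.
Setting net torque to zero: N × 6.227 = 2772 → N = 445 N.

N_wall ≈ 445 N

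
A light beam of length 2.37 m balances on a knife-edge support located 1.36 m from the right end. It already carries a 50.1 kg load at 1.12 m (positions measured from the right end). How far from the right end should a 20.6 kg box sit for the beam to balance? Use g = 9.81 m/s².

Taking torques about the knife-edge support (at 1.36 m from the right end):
Load: 50.1 × 9.81 = 491.5 N down at 1.12 m → arm 0.24 m, τ = 491.5 × 0.24 = 118 N·m clockwise.
Net moment of existing loads = 118 N·m clockwise.
The box weighs 20.6 × 9.81 = 202.1 N and must supply an equal counterclockwise moment, so its lever arm about the knife-edge support is 118 / 202.1 = 0.584 m.
That puts it at 1.36 + 0.584 = 1.94 m from the right end.

x ≈ 1.94 m from the right end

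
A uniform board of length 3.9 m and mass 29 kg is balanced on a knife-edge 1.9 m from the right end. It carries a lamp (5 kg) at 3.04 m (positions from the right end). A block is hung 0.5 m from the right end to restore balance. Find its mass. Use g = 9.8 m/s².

m ≈ 5.11 kg

Taking torques about the knife-edge (at 1.9 m from the right end):
Beam weight: 29 × 9.8 = 284.2 N down at 1.95 m → arm 0.05 m, τ = 284.2 × 0.05 = 14.21 N·m counterclockwise.
Lamp: 5 × 9.8 = 49 N down at 3.04 m → arm 1.14 m, τ = 49 × 1.14 = 55.86 N·m counterclockwise.
Net moment of known loads = 70.07 N·m counterclockwise.
An unknown mass m at 0.5 m has arm 1.4 m; its moment is m·g·1.4 clockwise.
For rotational equilibrium, m × 9.8 × 1.4 = 70.07, so m = 70.07 / (9.8 × 1.4) = 5.11 kg.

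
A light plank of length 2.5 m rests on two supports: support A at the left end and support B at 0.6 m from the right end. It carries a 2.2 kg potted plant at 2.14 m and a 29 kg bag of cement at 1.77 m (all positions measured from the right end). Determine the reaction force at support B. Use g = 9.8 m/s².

R_B ≈ 113 N

Take moments about support A.
Potted plant: 2.2 × 9.8 = 21.56 N down at 2.14 m → arm 0.36 m, τ = 21.56 × 0.36 = 7.762 N·m clockwise.
Bag of cement: 29 × 9.8 = 284.2 N down at 1.77 m → arm 0.73 m, τ = 284.2 × 0.73 = 207.5 N·m clockwise.
Net load moment about support A = 215.3 N·m clockwise.
Reaction R at support B is upward at 0.6 m, arm 1.9 m → moment R × 1.9 counterclockwise.
Setting net torque to zero: R × 1.9 = 215.3 → R = 113 N.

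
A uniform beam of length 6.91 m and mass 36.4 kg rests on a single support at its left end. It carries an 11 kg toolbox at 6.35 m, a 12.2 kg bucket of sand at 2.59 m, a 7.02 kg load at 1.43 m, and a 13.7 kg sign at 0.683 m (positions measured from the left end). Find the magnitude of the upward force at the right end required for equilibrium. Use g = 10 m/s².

F ≈ 357 N

Sum moments about the left end (the unknown pivot reaction has zero arm there).
Beam weight: 36.4 × 10 = 364 N down at 3.455 m → arm 3.455 m, τ = 364 × 3.455 = 1258 N·m clockwise.
Toolbox: 11 × 10 = 110 N down at 6.35 m → arm 6.35 m, τ = 110 × 6.35 = 698.5 N·m clockwise.
Bucket of sand: 12.2 × 10 = 122 N down at 2.59 m → arm 2.59 m, τ = 122 × 2.59 = 316 N·m clockwise.
Load: 7.02 × 10 = 70.2 N down at 1.43 m → arm 1.43 m, τ = 70.2 × 1.43 = 100.4 N·m clockwise.
Sign: 13.7 × 10 = 137 N down at 0.683 m → arm 0.683 m, τ = 137 × 0.683 = 93.57 N·m clockwise.
Net moment of the loads = 2466 N·m clockwise.
The upward force F acts at the right end, arm 6.91 m, giving F × 6.91 counterclockwise.
Στ = 0 ⇒ F × 6.91 = 2466 ⇒ F = 2466 / 6.91 = 357 N.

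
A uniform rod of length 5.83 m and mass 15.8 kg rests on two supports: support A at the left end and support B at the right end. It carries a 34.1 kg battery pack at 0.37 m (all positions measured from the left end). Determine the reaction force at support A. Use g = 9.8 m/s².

R_A ≈ 390 N

About support B:
Beam weight: 15.8 × 9.8 = 154.8 N down at 2.915 m → arm 2.915 m, τ = 154.8 × 2.915 = 451.2 N·m counterclockwise.
Battery pack: 34.1 × 9.8 = 334.2 N down at 0.37 m → arm 5.46 m, τ = 334.2 × 5.46 = 1825 N·m counterclockwise.
Net load moment about support B = 2276 N·m counterclockwise.
Reaction R at support A is upward at 0 m, arm 5.83 m → moment R × 5.83 clockwise.
Στ = 0 ⇒ R × 5.83 = 2276 ⇒ R = 390 N.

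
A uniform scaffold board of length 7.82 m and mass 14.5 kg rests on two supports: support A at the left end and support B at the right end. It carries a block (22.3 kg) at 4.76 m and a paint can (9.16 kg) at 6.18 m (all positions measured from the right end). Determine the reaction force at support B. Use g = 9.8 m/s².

Choose support A as the axis so its reaction then has zero moment arm.
Beam weight: 14.5 × 9.8 = 142.1 N down at 3.91 m → arm 3.91 m, τ = 142.1 × 3.91 = 555.6 N·m clockwise.
Block: 22.3 × 9.8 = 218.5 N down at 4.76 m → arm 3.06 m, τ = 218.5 × 3.06 = 668.6 N·m clockwise.
Paint can: 9.16 × 9.8 = 89.77 N down at 6.18 m → arm 1.64 m, τ = 89.77 × 1.64 = 147.2 N·m clockwise.
Net load moment about support A = 1371 N·m clockwise.
Reaction R at support B is upward at 0 m, arm 7.82 m → moment R × 7.82 counterclockwise.
Balancing moments: R × 7.82 = 1371, giving R = 175 N.

R_B ≈ 175 N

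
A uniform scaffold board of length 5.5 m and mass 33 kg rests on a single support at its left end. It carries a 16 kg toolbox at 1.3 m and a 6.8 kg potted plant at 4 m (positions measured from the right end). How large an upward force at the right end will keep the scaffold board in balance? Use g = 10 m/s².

F ≈ 306 N

About the left end:
Beam weight: 33 × 10 = 330 N down at 2.75 m → arm 2.75 m, τ = 330 × 2.75 = 907.5 N·m clockwise.
Toolbox: 16 × 10 = 160 N down at 1.3 m → arm 4.2 m, τ = 160 × 4.2 = 672 N·m clockwise.
Potted plant: 6.8 × 10 = 68 N down at 4 m → arm 1.5 m, τ = 68 × 1.5 = 102 N·m clockwise.
Net moment of the loads = 1682 N·m clockwise.
The upward force F acts at the right end, arm 5.5 m, giving F × 5.5 counterclockwise.
Setting net torque to zero: F × 5.5 = 1682 → F = 1682 / 5.5 = 306 N.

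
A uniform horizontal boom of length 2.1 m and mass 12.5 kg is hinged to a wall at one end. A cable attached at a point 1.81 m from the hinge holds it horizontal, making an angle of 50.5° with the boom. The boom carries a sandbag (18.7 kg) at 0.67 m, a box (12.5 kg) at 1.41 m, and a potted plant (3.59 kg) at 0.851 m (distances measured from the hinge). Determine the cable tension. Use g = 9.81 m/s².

T ≈ 325 N

Sum moments about the hinge (the unknown hinge reaction has zero arm there).
Beam weight: 12.5 × 9.81 = 122.6 N down at 1.05 m → arm 1.05 m, τ = 122.6 × 1.05 = 128.7 N·m clockwise.
Sandbag: 18.7 × 9.81 = 183.4 N down at 0.67 m → arm 0.67 m, τ = 183.4 × 0.67 = 122.9 N·m clockwise.
Box: 12.5 × 9.81 = 122.6 N down at 1.41 m → arm 1.41 m, τ = 122.6 × 1.41 = 172.9 N·m clockwise.
Potted plant: 3.59 × 9.81 = 35.22 N down at 0.851 m → arm 0.851 m, τ = 35.22 × 0.851 = 29.97 N·m clockwise.
Total clockwise load moment = 454.5 N·m.
The cable tension T acts at 1.81 m; only its component perpendicular to the boom, T sinθ, produces torque. sin 50.5° = 0.7716.
Στ = 0 ⇒ T × 1.81 × 0.7716 = 454.5 ⇒ T = 454.5 / 1.397 = 325 N.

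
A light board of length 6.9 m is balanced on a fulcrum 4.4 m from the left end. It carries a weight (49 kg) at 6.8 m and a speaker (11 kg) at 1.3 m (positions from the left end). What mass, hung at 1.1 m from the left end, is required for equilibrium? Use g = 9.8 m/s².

Sum moments about the fulcrum (at 4.4 m from the left end) (the support reaction has zero arm there).
Weight: 49 × 9.8 = 480.2 N down at 6.8 m → arm 2.4 m, τ = 480.2 × 2.4 = 1152 N·m clockwise.
Speaker: 11 × 9.8 = 107.8 N down at 1.3 m → arm 3.1 m, τ = 107.8 × 3.1 = 334.2 N·m counterclockwise.
Net moment of known loads = 817.8 N·m clockwise.
An unknown mass m at 1.1 m has arm 3.3 m; its moment is m·g·3.3 counterclockwise.
Setting net torque to zero: m × 9.8 × 3.3 = 817.8 → m = 817.8 / (9.8 × 3.3) = 25.3 kg.

m ≈ 25.3 kg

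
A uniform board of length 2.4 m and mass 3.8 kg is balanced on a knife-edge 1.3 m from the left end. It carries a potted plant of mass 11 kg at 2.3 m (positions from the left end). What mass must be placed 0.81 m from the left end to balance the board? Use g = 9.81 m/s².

About the knife-edge (at 1.3 m from the left end):
Beam weight: 3.8 × 9.81 = 37.28 N down at 1.2 m → arm 0.1 m, τ = 37.28 × 0.1 = 3.728 N·m counterclockwise.
Potted plant: 11 × 9.81 = 107.9 N down at 2.3 m → arm 1 m, τ = 107.9 × 1 = 107.9 N·m clockwise.
Net moment of known loads = 104.2 N·m clockwise.
An unknown mass m at 0.81 m has arm 0.49 m; its moment is m·g·0.49 counterclockwise.
Στ = 0 ⇒ m × 9.81 × 0.49 = 104.2 ⇒ m = 104.2 / (9.81 × 0.49) = 21.7 kg.

m ≈ 21.7 kg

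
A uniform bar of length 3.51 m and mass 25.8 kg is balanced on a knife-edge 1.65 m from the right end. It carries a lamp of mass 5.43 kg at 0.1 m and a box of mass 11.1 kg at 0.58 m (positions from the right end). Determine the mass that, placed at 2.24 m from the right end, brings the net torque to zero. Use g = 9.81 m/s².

m ≈ 29.8 kg

Taking torques about the knife-edge (at 1.65 m from the right end):
Beam weight: 25.8 × 9.81 = 253.1 N down at 1.755 m → arm 0.105 m, τ = 253.1 × 0.105 = 26.58 N·m counterclockwise.
Lamp: 5.43 × 9.81 = 53.27 N down at 0.1 m → arm 1.55 m, τ = 53.27 × 1.55 = 82.57 N·m clockwise.
Box: 11.1 × 9.81 = 108.9 N down at 0.58 m → arm 1.07 m, τ = 108.9 × 1.07 = 116.5 N·m clockwise.
Net moment of known loads = 172.5 N·m clockwise.
An unknown mass m at 2.24 m has arm 0.59 m; its moment is m·g·0.59 counterclockwise.
Setting net torque to zero: m × 9.81 × 0.59 = 172.5 → m = 172.5 / (9.81 × 0.59) = 29.8 kg.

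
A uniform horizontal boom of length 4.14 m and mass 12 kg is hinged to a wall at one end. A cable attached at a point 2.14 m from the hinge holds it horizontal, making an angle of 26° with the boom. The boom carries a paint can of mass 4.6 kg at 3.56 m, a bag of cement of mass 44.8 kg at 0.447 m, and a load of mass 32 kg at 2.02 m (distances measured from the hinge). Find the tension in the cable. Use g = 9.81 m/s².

T ≈ 1320 N

About the hinge:
Beam weight: 12 × 9.81 = 117.7 N down at 2.07 m → arm 2.07 m, τ = 117.7 × 2.07 = 243.6 N·m clockwise.
Paint can: 4.6 × 9.81 = 45.13 N down at 3.56 m → arm 3.56 m, τ = 45.13 × 3.56 = 160.7 N·m clockwise.
Bag of cement: 44.8 × 9.81 = 439.5 N down at 0.447 m → arm 0.447 m, τ = 439.5 × 0.447 = 196.5 N·m clockwise.
Load: 32 × 9.81 = 313.9 N down at 2.02 m → arm 2.02 m, τ = 313.9 × 2.02 = 634.1 N·m clockwise.
Total clockwise load moment = 1235 N·m.
The cable tension T acts at 2.14 m; only its component perpendicular to the boom, T sinθ, produces torque. sin 26° = 0.4384.
Balancing moments: T × 2.14 × 0.4384 = 1235, giving T = 1235 / 0.9382 = 1320 N.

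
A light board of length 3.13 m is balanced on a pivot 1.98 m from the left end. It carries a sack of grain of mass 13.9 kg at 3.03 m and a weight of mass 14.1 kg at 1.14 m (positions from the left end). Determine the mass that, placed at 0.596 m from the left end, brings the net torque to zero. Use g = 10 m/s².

Taking torques about the pivot (at 1.98 m from the left end):
Sack of grain: 13.9 × 10 = 139 N down at 3.03 m → arm 1.05 m, τ = 139 × 1.05 = 146 N·m clockwise.
Weight: 14.1 × 10 = 141 N down at 1.14 m → arm 0.84 m, τ = 141 × 0.84 = 118.4 N·m counterclockwise.
Net moment of known loads = 27.6 N·m clockwise.
An unknown mass m at 0.596 m has arm 1.384 m; its moment is m·g·1.384 counterclockwise.
Balancing moments: m × 10 × 1.384 = 27.6, giving m = 27.6 / (10 × 1.384) = 1.99 kg.

m ≈ 1.99 kg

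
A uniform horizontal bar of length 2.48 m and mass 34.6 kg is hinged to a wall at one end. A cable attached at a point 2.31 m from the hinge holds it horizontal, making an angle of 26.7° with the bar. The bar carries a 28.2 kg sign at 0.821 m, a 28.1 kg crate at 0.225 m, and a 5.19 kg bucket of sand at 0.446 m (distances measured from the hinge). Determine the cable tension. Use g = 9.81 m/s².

T ≈ 706 N

Taking torques about the hinge:
Beam weight: 34.6 × 9.81 = 339.4 N down at 1.24 m → arm 1.24 m, τ = 339.4 × 1.24 = 420.9 N·m clockwise.
Sign: 28.2 × 9.81 = 276.6 N down at 0.821 m → arm 0.821 m, τ = 276.6 × 0.821 = 227.1 N·m clockwise.
Crate: 28.1 × 9.81 = 275.7 N down at 0.225 m → arm 0.225 m, τ = 275.7 × 0.225 = 62.03 N·m clockwise.
Bucket of sand: 5.19 × 9.81 = 50.91 N down at 0.446 m → arm 0.446 m, τ = 50.91 × 0.446 = 22.71 N·m clockwise.
Total clockwise load moment = 732.7 N·m.
The cable tension T acts at 2.31 m; only its component perpendicular to the bar, T sinθ, produces torque. sin 26.7° = 0.4493.
Setting net torque to zero: T × 2.31 × 0.4493 = 732.7 → T = 732.7 / 1.038 = 706 N.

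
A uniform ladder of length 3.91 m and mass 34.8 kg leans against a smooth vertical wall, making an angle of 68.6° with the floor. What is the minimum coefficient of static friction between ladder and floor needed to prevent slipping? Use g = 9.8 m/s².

μ_min ≈ 0.196

Choose the foot of the ladder as the axis so the floor normal and friction both act there and drop out.
Ladder weight 34.8×9.8 = 341 N acts at 1.955 m along the ladder; its horizontal arm is 1.955·cos68.6° = 0.7133 m → τ = 243.2 N·m clockwise.
Wall normal N acts horizontally at the top; its moment arm is the height L sinθ = 3.91·sin68.6° = 3.64 m, counterclockwise.
For rotational equilibrium, N × 3.64 = 243.2, so N = 66.81 N.
ΣFx = 0 ⇒ f = N_wall = 66.81 N. ΣFy = 0 ⇒ N_floor = 341 N.
μ_min = f / N_floor = 66.81 / 341 = 0.196.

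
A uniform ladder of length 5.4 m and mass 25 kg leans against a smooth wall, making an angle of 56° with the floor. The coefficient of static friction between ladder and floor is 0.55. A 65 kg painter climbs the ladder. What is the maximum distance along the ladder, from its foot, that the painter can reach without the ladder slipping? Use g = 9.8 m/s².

Take moments about the foot of the ladder.
Ladder weight 25×9.8 = 245 N acts at 2.7 m along the ladder; its horizontal arm is 2.7·cos56° = 1.51 m → τ = 369.9 N·m clockwise.
Painter weight 65×9.8 = 637 N at distance d → arm d·cos56° → τ = 637·d·0.5592 clockwise.
Wall normal N at the top has arm L sinθ = 4.477 m counterclockwise, so Στ = 0 gives N·4.477 = 369.9 + 356.2·d.
ΣFy = 0 ⇒ N_floor = 882 N, so the maximum friction is μ_s·N_floor = 0.55×882 = 485.1 N. ΣFx = 0 ⇒ N_wall = f, so at the slipping point N = 485.1 N.
Substituting: 485.1×4.477 = 369.9 + 356.2·d ⇒ d = (2172 − 369.9) / 356.2 = 5.06 m.

d ≈ 5.06 m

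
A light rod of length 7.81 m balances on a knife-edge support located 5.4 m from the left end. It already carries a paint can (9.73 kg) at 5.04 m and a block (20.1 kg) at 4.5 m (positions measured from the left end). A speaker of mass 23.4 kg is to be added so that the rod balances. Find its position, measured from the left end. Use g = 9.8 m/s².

x ≈ 6.32 m from the left end

Choose the knife-edge support (at 5.4 m from the left end) as the axis so the support reaction has zero arm there.
Paint can: 9.73 × 9.8 = 95.35 N down at 5.04 m → arm 0.36 m, τ = 95.35 × 0.36 = 34.33 N·m counterclockwise.
Block: 20.1 × 9.8 = 197 N down at 4.5 m → arm 0.9 m, τ = 197 × 0.9 = 177.3 N·m counterclockwise.
Net moment of existing loads = 211.6 N·m counterclockwise.
The speaker weighs 23.4 × 9.8 = 229.3 N and must supply an equal clockwise moment, so its lever arm about the knife-edge support is 211.6 / 229.3 = 0.923 m.
That puts it at 5.4 + 0.923 = 6.32 m from the left end.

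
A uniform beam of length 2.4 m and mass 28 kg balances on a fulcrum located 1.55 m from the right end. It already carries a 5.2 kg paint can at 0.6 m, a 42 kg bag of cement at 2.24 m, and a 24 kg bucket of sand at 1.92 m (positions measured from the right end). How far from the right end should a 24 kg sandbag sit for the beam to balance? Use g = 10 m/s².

x ≈ 0.587 m from the right end

Taking torques about the fulcrum (at 1.55 m from the right end):
Beam weight: 28 × 10 = 280 N down at 1.2 m → arm 0.35 m, τ = 280 × 0.35 = 98 N·m clockwise.
Paint can: 5.2 × 10 = 52 N down at 0.6 m → arm 0.95 m, τ = 52 × 0.95 = 49.4 N·m clockwise.
Bag of cement: 42 × 10 = 420 N down at 2.24 m → arm 0.69 m, τ = 420 × 0.69 = 289.8 N·m counterclockwise.
Bucket of sand: 24 × 10 = 240 N down at 1.92 m → arm 0.37 m, τ = 240 × 0.37 = 88.8 N·m counterclockwise.
Net moment of existing loads = 231.2 N·m counterclockwise.
The sandbag weighs 24 × 10 = 240 N and must supply an equal clockwise moment, so its lever arm about the fulcrum is 231.2 / 240 = 0.963 m.
That puts it at 1.55 − 0.963 = 0.587 m from the right end.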